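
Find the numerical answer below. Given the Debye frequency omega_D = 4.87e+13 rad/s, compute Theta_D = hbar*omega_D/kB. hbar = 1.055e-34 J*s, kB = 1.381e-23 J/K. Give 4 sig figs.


Step 1: hbar*omega_D = 1.055e-34 * 4.87e+13 = 5.138e-21 J
Step 2: Theta_D = 5.138e-21 / 1.381e-23
Step 3: Theta_D = 372 K

372


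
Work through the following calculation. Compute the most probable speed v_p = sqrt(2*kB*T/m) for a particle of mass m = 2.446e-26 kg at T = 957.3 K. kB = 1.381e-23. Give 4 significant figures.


Step 1: Numerator = 2*kB*T = 2*1.381e-23*957.3 = 2.644e-20
Step 2: Ratio = 2.644e-20 / 2.446e-26 = 1.081e+06
Step 3: v_p = sqrt(1.081e+06) = 1040 m/s

1040


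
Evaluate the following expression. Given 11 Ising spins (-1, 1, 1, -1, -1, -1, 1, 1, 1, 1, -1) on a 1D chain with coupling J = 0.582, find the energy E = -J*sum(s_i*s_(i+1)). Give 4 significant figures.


Step 1: Nearest-neighbor products: -1, 1, -1, 1, 1, -1, 1, 1, 1, -1
Step 2: Sum of products = 2
Step 3: E = -0.582 * 2 = -1.164

-1.164


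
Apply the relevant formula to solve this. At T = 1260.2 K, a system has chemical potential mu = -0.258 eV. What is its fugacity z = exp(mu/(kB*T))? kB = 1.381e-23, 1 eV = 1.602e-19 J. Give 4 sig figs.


Step 1: Convert mu to Joules: -0.258*1.602e-19 = -4.133e-20 J
Step 2: kB*T = 1.381e-23*1260.2 = 1.74e-20 J
Step 3: mu/(kB*T) = -2.375
Step 4: z = exp(-2.375) = 0.09302

0.09302


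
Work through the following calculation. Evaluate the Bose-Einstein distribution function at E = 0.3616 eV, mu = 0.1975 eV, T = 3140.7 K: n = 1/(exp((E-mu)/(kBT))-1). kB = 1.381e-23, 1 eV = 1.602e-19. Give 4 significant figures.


Step 1: (E - mu) = 0.1641 eV
Step 2: x = (E-mu)*eV/(kB*T) = 0.1641*1.602e-19/(1.381e-23*3140.7) = 0.6061
Step 3: exp(x) = 1.833
Step 4: n = 1/(exp(x)-1) = 1.2

1.2


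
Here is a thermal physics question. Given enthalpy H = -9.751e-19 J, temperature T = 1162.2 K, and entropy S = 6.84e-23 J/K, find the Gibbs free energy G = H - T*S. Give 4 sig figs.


Step 1: T*S = 1162.2 * 6.84e-23 = 7.949e-20 J
Step 2: G = H - T*S = -9.751e-19 - 7.949e-20
Step 3: G = -1.055e-18 J

-1.055e-18


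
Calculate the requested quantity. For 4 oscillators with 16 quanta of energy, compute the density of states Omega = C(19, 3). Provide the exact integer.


Step 1: Use binomial coefficient C(19, 3)
Step 2: Numerator = 19! / 16!
Step 3: Denominator = 3!
Step 4: Omega = 969

969


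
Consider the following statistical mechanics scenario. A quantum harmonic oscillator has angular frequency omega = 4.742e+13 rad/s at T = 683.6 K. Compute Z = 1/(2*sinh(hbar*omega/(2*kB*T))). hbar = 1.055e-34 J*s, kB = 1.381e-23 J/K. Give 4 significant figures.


Step 1: Compute x = hbar*omega/(kB*T) = 1.055e-34*4.742e+13/(1.381e-23*683.6) = 0.5299
Step 2: x/2 = 0.265
Step 3: sinh(x/2) = 0.2681
Step 4: Z = 1/(2*0.2681) = 1.865

1.865


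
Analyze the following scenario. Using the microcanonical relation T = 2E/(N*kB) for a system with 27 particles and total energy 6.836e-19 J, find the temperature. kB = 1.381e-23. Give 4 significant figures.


Step 1: Numerator = 2*E = 2*6.836e-19 = 1.367e-18 J
Step 2: Denominator = N*kB = 27*1.381e-23 = 3.729e-22
Step 3: T = 1.367e-18 / 3.729e-22 = 3667 K

3667


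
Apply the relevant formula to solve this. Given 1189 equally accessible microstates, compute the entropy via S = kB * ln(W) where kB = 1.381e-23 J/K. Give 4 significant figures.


Step 1: ln(W) = ln(1189) = 7.081
Step 2: S = kB * ln(W) = 1.381e-23 * 7.081
Step 3: S = 9.779e-23 J/K

9.779e-23


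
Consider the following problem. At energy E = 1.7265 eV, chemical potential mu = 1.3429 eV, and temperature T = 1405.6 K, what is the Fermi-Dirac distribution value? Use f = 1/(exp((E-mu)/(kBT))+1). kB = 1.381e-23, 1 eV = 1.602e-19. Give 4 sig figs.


Step 1: (E - mu) = 1.7265 - 1.3429 = 0.3836 eV
Step 2: Convert: (E-mu)*eV = 6.145e-20 J
Step 3: x = (E-mu)*eV/(kB*T) = 3.166
Step 4: f = 1/(exp(3.166)+1) = 0.04047

0.04047


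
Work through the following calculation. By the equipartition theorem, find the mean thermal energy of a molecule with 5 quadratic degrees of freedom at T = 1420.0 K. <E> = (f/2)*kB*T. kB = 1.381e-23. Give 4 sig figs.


Step 1: f/2 = 5/2 = 2.5
Step 2: kB*T = 1.381e-23 * 1420.0 = 1.961e-20
Step 3: <E> = 2.5 * 1.961e-20 = 4.903e-20 J

4.903e-20


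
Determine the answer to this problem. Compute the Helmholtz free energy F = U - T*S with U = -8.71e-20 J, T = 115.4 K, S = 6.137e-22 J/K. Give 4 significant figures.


Step 1: T*S = 115.4 * 6.137e-22 = 7.082e-20 J
Step 2: F = U - T*S = -8.71e-20 - 7.082e-20
Step 3: F = -1.579e-19 J

-1.579e-19


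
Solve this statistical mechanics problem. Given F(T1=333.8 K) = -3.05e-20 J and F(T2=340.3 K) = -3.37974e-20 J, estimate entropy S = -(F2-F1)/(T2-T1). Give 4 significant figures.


Step 1: dF = F2 - F1 = -3.37974e-20 - (-3.05e-20) = -3.2974e-21 J
Step 2: dT = T2 - T1 = 340.3 - 333.8 = 6.5 K
Step 3: S = -dF/dT = -(-3.2974e-21)/6.5 = 5.073e-22 J/K

5.073e-22


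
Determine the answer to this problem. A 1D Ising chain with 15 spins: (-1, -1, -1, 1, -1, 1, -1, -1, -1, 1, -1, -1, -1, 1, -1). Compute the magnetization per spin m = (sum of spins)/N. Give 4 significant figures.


Step 1: Count up spins (+1): 4, down spins (-1): 11
Step 2: Total magnetization M = 4 - 11 = -7
Step 3: m = M/N = -7/15 = -0.4667

-0.4667


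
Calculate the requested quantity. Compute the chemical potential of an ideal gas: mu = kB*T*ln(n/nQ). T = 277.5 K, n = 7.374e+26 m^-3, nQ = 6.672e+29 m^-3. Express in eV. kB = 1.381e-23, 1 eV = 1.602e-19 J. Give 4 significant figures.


Step 1: n/nQ = 7.374e+26/6.672e+29 = 0.001105
Step 2: ln(n/nQ) = -6.808
Step 3: mu = kB*T*ln(n/nQ) = 3.832e-21*-6.808 = -2.609e-20 J
Step 4: Convert to eV: -2.609e-20/1.602e-19 = -0.1629 eV

-0.1629


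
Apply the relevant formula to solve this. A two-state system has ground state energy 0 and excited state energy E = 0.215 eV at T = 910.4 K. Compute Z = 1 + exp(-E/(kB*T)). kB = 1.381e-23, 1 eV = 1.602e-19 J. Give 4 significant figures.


Step 1: Compute beta*E = E*eV/(kB*T) = 0.215*1.602e-19/(1.381e-23*910.4) = 2.74
Step 2: exp(-beta*E) = exp(-2.74) = 0.0646
Step 3: Z = 1 + 0.0646 = 1.065

1.065


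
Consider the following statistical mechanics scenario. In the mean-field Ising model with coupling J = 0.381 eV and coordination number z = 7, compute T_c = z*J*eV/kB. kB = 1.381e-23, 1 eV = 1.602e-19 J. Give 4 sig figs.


Step 1: z*J = 7*0.381 = 2.667 eV
Step 2: Convert to Joules: 2.667*1.602e-19 = 4.273e-19 J
Step 3: T_c = 4.273e-19 / 1.381e-23 = 3.094e+04 K

3.094e+04


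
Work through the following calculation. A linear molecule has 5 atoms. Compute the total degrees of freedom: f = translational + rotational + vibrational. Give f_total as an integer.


Step 1: Translational DOF = 3
Step 2: Rotational DOF (linear) = 2
Step 3: Vibrational DOF = 3*5 - 5 = 10
Step 4: Total = 3 + 2 + 10 = 15

15


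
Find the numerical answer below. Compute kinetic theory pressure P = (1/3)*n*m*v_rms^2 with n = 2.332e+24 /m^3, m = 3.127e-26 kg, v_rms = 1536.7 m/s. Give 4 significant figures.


Step 1: v_rms^2 = 1536.7^2 = 2.361e+06
Step 2: n*m = 2.332e+24*3.127e-26 = 0.07292
Step 3: P = (1/3)*0.07292*2.361e+06 = 5.74e+04 Pa

5.74e+04


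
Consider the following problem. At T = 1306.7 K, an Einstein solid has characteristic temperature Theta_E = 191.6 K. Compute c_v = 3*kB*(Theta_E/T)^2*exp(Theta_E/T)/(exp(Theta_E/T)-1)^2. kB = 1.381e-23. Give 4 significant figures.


Step 1: x = Theta_E/T = 191.6/1306.7 = 0.1466
Step 2: x^2 = 0.0215
Step 3: exp(x) = 1.158
Step 4: c_v = 3*1.381e-23*0.0215*1.158/(1.158-1)^2 = 4.136e-23

4.136e-23


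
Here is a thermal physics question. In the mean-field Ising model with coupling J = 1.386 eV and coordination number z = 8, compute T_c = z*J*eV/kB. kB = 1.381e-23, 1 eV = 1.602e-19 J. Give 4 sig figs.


Step 1: z*J = 8*1.386 = 11.09 eV
Step 2: Convert to Joules: 11.09*1.602e-19 = 1.776e-18 J
Step 3: T_c = 1.776e-18 / 1.381e-23 = 1.286e+05 K

1.286e+05


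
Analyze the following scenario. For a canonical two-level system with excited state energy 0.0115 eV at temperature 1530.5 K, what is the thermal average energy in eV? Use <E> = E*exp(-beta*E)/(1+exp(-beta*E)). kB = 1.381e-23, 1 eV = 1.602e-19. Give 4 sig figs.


Step 1: beta*E = 0.0115*1.602e-19/(1.381e-23*1530.5) = 0.08716
Step 2: exp(-beta*E) = 0.9165
Step 3: <E> = 0.0115*0.9165/(1+0.9165) = 0.0055 eV

0.0055


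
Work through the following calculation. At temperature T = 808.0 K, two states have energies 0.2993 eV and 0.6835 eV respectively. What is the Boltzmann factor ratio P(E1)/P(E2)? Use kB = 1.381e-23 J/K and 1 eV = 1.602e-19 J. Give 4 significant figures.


Step 1: Compute energy difference dE = E1 - E2 = 0.2993 - 0.6835 = -0.3842 eV
Step 2: Convert to Joules: dE_J = -0.3842 * 1.602e-19 = -6.155e-20 J
Step 3: Compute exponent = -dE_J / (kB * T) = -(-6.155e-20) / (1.381e-23 * 808.0) = 5.516
Step 4: P(E1)/P(E2) = exp(5.516) = 248.6

248.6


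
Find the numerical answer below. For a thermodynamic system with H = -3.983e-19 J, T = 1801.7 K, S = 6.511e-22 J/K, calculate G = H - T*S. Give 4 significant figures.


Step 1: T*S = 1801.7 * 6.511e-22 = 1.173e-18 J
Step 2: G = H - T*S = -3.983e-19 - 1.173e-18
Step 3: G = -1.571e-18 J

-1.571e-18


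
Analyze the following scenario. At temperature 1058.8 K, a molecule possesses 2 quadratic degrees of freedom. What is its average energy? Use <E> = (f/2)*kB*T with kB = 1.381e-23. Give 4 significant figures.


Step 1: f/2 = 2/2 = 1
Step 2: kB*T = 1.381e-23 * 1058.8 = 1.462e-20
Step 3: <E> = 1 * 1.462e-20 = 1.462e-20 J

1.462e-20


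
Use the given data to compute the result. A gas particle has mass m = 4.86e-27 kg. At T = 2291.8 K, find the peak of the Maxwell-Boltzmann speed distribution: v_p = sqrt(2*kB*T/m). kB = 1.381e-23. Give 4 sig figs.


Step 1: Numerator = 2*kB*T = 2*1.381e-23*2291.8 = 6.33e-20
Step 2: Ratio = 6.33e-20 / 4.86e-27 = 1.302e+07
Step 3: v_p = sqrt(1.302e+07) = 3609 m/s

3609


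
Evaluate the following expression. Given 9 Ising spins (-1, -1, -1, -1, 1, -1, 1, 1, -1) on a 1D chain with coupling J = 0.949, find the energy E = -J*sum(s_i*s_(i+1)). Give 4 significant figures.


Step 1: Nearest-neighbor products: 1, 1, 1, -1, -1, -1, 1, -1
Step 2: Sum of products = 0
Step 3: E = -0.949 * 0 = 0

0


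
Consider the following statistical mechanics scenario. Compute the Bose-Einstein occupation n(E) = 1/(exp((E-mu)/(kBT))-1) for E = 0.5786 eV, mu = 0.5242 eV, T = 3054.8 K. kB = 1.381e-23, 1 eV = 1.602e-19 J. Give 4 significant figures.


Step 1: (E - mu) = 0.0544 eV
Step 2: x = (E-mu)*eV/(kB*T) = 0.0544*1.602e-19/(1.381e-23*3054.8) = 0.2066
Step 3: exp(x) = 1.229
Step 4: n = 1/(exp(x)-1) = 4.358

4.358


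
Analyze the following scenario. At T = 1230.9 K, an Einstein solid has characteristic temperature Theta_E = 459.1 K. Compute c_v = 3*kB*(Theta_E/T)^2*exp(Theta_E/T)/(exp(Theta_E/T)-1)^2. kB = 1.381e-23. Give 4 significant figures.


Step 1: x = Theta_E/T = 459.1/1230.9 = 0.373
Step 2: x^2 = 0.1391
Step 3: exp(x) = 1.452
Step 4: c_v = 3*1.381e-23*0.1391*1.452/(1.452-1)^2 = 4.095e-23

4.095e-23


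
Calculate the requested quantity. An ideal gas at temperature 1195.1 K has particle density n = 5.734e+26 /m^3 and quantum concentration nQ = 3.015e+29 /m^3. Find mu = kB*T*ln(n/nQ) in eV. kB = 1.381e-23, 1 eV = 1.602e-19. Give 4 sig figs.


Step 1: n/nQ = 5.734e+26/3.015e+29 = 0.001902
Step 2: ln(n/nQ) = -6.265
Step 3: mu = kB*T*ln(n/nQ) = 1.65e-20*-6.265 = -1.034e-19 J
Step 4: Convert to eV: -1.034e-19/1.602e-19 = -0.6454 eV

-0.6454


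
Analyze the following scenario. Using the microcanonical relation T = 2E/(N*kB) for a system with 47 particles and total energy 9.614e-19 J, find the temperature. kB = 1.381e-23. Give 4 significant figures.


Step 1: Numerator = 2*E = 2*9.614e-19 = 1.923e-18 J
Step 2: Denominator = N*kB = 47*1.381e-23 = 6.491e-22
Step 3: T = 1.923e-18 / 6.491e-22 = 2962 K

2962


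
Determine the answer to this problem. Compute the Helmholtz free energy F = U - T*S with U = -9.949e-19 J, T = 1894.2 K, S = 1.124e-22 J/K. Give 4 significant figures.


Step 1: T*S = 1894.2 * 1.124e-22 = 2.129e-19 J
Step 2: F = U - T*S = -9.949e-19 - 2.129e-19
Step 3: F = -1.208e-18 J

-1.208e-18


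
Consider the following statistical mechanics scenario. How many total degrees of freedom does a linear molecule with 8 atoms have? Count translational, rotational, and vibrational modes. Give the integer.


Step 1: Translational DOF = 3
Step 2: Rotational DOF (linear) = 2
Step 3: Vibrational DOF = 3*8 - 5 = 19
Step 4: Total = 3 + 2 + 19 = 24

24


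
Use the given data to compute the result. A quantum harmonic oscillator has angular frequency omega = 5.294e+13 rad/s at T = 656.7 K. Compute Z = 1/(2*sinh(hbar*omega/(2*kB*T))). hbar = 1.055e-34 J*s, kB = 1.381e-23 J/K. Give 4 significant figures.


Step 1: Compute x = hbar*omega/(kB*T) = 1.055e-34*5.294e+13/(1.381e-23*656.7) = 0.6159
Step 2: x/2 = 0.3079
Step 3: sinh(x/2) = 0.3128
Step 4: Z = 1/(2*0.3128) = 1.598

1.598


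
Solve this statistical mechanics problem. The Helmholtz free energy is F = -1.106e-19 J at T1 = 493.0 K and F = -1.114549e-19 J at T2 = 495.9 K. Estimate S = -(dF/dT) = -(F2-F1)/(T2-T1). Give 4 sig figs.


Step 1: dF = F2 - F1 = -1.114549e-19 - (-1.106e-19) = -8.549e-22 J
Step 2: dT = T2 - T1 = 495.9 - 493.0 = 2.9 K
Step 3: S = -dF/dT = -(-8.549e-22)/2.9 = 2.948e-22 J/K

2.948e-22


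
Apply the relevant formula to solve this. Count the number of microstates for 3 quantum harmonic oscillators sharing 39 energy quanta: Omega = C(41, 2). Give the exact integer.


Step 1: Use binomial coefficient C(41, 2)
Step 2: Numerator = 41! / 39!
Step 3: Denominator = 2!
Step 4: Omega = 820

820


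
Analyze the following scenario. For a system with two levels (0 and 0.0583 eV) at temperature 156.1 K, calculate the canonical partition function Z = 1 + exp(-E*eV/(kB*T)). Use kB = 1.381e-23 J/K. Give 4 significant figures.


Step 1: Compute beta*E = E*eV/(kB*T) = 0.0583*1.602e-19/(1.381e-23*156.1) = 4.332
Step 2: exp(-beta*E) = exp(-4.332) = 0.01314
Step 3: Z = 1 + 0.01314 = 1.013

1.013


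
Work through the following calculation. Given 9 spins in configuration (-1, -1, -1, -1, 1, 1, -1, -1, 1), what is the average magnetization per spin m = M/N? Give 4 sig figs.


Step 1: Count up spins (+1): 3, down spins (-1): 6
Step 2: Total magnetization M = 3 - 6 = -3
Step 3: m = M/N = -3/9 = -0.3333

-0.3333


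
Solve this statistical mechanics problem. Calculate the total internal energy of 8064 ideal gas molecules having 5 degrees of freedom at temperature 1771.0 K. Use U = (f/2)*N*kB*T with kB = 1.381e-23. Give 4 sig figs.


Step 1: f/2 = 5/2 = 2.5
Step 2: N*kB*T = 8064*1.381e-23*1771.0 = 1.972e-16
Step 3: U = 2.5 * 1.972e-16 = 4.931e-16 J

4.931e-16


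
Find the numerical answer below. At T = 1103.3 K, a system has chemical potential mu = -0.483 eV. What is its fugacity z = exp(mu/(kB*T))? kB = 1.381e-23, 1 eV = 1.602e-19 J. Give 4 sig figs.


Step 1: Convert mu to Joules: -0.483*1.602e-19 = -7.738e-20 J
Step 2: kB*T = 1.381e-23*1103.3 = 1.524e-20 J
Step 3: mu/(kB*T) = -5.078
Step 4: z = exp(-5.078) = 0.00623

0.00623


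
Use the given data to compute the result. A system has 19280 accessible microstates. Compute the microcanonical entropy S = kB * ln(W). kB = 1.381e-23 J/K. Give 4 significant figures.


Step 1: ln(W) = ln(19280) = 9.867
Step 2: S = kB * ln(W) = 1.381e-23 * 9.867
Step 3: S = 1.363e-22 J/K

1.363e-22


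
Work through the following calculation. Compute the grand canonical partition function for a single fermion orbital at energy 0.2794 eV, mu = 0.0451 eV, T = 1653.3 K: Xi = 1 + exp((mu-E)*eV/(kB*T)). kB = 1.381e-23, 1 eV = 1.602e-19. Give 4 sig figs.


Step 1: (mu - E) = 0.0451 - 0.2794 = -0.2343 eV
Step 2: x = (mu-E)*eV/(kB*T) = -0.2343*1.602e-19/(1.381e-23*1653.3) = -1.644
Step 3: exp(x) = 0.1932
Step 4: Xi = 1 + 0.1932 = 1.193

1.193


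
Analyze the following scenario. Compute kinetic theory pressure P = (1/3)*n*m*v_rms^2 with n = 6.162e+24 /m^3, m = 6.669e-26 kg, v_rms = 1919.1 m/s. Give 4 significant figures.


Step 1: v_rms^2 = 1919.1^2 = 3.683e+06
Step 2: n*m = 6.162e+24*6.669e-26 = 0.4109
Step 3: P = (1/3)*0.4109*3.683e+06 = 5.045e+05 Pa

5.045e+05


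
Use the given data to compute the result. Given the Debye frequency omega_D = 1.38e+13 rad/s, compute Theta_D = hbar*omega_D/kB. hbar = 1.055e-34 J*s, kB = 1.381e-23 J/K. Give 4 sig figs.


Step 1: hbar*omega_D = 1.055e-34 * 1.38e+13 = 1.456e-21 J
Step 2: Theta_D = 1.456e-21 / 1.381e-23
Step 3: Theta_D = 105.4 K

105.4


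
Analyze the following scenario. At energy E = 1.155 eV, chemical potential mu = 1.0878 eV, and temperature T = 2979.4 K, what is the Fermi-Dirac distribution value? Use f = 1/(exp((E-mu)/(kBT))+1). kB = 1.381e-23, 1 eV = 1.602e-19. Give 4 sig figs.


Step 1: (E - mu) = 1.155 - 1.0878 = 0.0672 eV
Step 2: Convert: (E-mu)*eV = 1.077e-20 J
Step 3: x = (E-mu)*eV/(kB*T) = 0.2616
Step 4: f = 1/(exp(0.2616)+1) = 0.435

0.435


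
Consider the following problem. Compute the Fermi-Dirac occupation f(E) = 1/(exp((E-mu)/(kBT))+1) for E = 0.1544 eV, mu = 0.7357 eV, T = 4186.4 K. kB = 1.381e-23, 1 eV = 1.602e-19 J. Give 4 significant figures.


Step 1: (E - mu) = 0.1544 - 0.7357 = -0.5813 eV
Step 2: Convert: (E-mu)*eV = -9.312e-20 J
Step 3: x = (E-mu)*eV/(kB*T) = -1.611
Step 4: f = 1/(exp(-1.611)+1) = 0.8335

0.8335


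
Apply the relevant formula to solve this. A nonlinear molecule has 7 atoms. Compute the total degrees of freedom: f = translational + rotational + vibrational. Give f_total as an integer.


Step 1: Translational DOF = 3
Step 2: Rotational DOF (nonlinear) = 3
Step 3: Vibrational DOF = 3*7 - 6 = 15
Step 4: Total = 3 + 3 + 15 = 21

21


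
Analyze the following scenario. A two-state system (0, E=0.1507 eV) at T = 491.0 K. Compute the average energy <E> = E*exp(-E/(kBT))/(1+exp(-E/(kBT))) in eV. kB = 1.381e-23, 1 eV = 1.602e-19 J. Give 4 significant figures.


Step 1: beta*E = 0.1507*1.602e-19/(1.381e-23*491.0) = 3.56
Step 2: exp(-beta*E) = 0.02843
Step 3: <E> = 0.1507*0.02843/(1+0.02843) = 0.004166 eV

0.004166


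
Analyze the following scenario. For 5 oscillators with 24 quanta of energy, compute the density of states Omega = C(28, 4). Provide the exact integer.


Step 1: Use binomial coefficient C(28, 4)
Step 2: Numerator = 28! / 24!
Step 3: Denominator = 4!
Step 4: Omega = 20475

20475


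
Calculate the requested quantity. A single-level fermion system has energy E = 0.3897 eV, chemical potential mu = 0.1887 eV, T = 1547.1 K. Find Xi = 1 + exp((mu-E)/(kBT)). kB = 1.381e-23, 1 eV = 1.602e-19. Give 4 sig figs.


Step 1: (mu - E) = 0.1887 - 0.3897 = -0.201 eV
Step 2: x = (mu-E)*eV/(kB*T) = -0.201*1.602e-19/(1.381e-23*1547.1) = -1.507
Step 3: exp(x) = 0.2215
Step 4: Xi = 1 + 0.2215 = 1.222

1.222


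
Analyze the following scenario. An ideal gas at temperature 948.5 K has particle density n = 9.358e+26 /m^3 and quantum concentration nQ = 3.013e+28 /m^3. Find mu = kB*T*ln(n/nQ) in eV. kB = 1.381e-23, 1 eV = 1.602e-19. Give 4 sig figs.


Step 1: n/nQ = 9.358e+26/3.013e+28 = 0.03106
Step 2: ln(n/nQ) = -3.472
Step 3: mu = kB*T*ln(n/nQ) = 1.31e-20*-3.472 = -4.548e-20 J
Step 4: Convert to eV: -4.548e-20/1.602e-19 = -0.2839 eV

-0.2839


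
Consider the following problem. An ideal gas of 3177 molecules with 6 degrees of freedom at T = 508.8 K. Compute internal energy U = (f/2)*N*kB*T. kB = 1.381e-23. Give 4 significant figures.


Step 1: f/2 = 6/2 = 3.0
Step 2: N*kB*T = 3177*1.381e-23*508.8 = 2.232e-17
Step 3: U = 3.0 * 2.232e-17 = 6.697e-17 J

6.697e-17


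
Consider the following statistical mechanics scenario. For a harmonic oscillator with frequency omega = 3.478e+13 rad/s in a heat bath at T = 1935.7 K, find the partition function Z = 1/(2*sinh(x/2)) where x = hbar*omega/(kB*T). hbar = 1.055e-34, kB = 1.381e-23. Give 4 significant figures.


Step 1: Compute x = hbar*omega/(kB*T) = 1.055e-34*3.478e+13/(1.381e-23*1935.7) = 0.1373
Step 2: x/2 = 0.06863
Step 3: sinh(x/2) = 0.06868
Step 4: Z = 1/(2*0.06868) = 7.28

7.28


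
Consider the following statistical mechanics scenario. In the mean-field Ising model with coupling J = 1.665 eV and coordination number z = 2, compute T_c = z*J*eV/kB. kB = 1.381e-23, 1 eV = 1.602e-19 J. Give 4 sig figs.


Step 1: z*J = 2*1.665 = 3.33 eV
Step 2: Convert to Joules: 3.33*1.602e-19 = 5.335e-19 J
Step 3: T_c = 5.335e-19 / 1.381e-23 = 3.863e+04 K

3.863e+04


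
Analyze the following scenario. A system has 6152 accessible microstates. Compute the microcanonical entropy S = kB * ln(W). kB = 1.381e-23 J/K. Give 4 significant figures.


Step 1: ln(W) = ln(6152) = 8.725
Step 2: S = kB * ln(W) = 1.381e-23 * 8.725
Step 3: S = 1.205e-22 J/K

1.205e-22


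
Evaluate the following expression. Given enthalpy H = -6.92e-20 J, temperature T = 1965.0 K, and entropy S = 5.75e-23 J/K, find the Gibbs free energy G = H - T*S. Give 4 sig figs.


Step 1: T*S = 1965.0 * 5.75e-23 = 1.13e-19 J
Step 2: G = H - T*S = -6.92e-20 - 1.13e-19
Step 3: G = -1.822e-19 J

-1.822e-19


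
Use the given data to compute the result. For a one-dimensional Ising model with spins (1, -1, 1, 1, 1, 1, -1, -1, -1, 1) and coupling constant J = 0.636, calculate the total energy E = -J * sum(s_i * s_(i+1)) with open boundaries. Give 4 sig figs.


Step 1: Nearest-neighbor products: -1, -1, 1, 1, 1, -1, 1, 1, -1
Step 2: Sum of products = 1
Step 3: E = -0.636 * 1 = -0.636

-0.636


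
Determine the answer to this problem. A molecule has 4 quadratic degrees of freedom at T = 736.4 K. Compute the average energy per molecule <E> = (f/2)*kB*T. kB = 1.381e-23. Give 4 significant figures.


Step 1: f/2 = 4/2 = 2
Step 2: kB*T = 1.381e-23 * 736.4 = 1.017e-20
Step 3: <E> = 2 * 1.017e-20 = 2.034e-20 J

2.034e-20


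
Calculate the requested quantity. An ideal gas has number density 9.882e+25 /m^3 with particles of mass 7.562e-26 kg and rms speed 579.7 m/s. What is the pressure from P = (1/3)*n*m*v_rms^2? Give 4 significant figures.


Step 1: v_rms^2 = 579.7^2 = 3.361e+05
Step 2: n*m = 9.882e+25*7.562e-26 = 7.473
Step 3: P = (1/3)*7.473*3.361e+05 = 8.371e+05 Pa

8.371e+05


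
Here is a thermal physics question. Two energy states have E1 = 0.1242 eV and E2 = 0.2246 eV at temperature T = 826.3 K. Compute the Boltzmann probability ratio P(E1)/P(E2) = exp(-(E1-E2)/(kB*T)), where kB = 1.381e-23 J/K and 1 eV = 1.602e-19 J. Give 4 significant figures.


Step 1: Compute energy difference dE = E1 - E2 = 0.1242 - 0.2246 = -0.1004 eV
Step 2: Convert to Joules: dE_J = -0.1004 * 1.602e-19 = -1.608e-20 J
Step 3: Compute exponent = -dE_J / (kB * T) = -(-1.608e-20) / (1.381e-23 * 826.3) = 1.409
Step 4: P(E1)/P(E2) = exp(1.409) = 4.094

4.094


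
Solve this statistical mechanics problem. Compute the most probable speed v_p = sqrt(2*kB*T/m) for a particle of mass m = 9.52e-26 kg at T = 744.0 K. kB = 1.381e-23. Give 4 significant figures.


Step 1: Numerator = 2*kB*T = 2*1.381e-23*744.0 = 2.055e-20
Step 2: Ratio = 2.055e-20 / 9.52e-26 = 2.159e+05
Step 3: v_p = sqrt(2.159e+05) = 464.6 m/s

464.6


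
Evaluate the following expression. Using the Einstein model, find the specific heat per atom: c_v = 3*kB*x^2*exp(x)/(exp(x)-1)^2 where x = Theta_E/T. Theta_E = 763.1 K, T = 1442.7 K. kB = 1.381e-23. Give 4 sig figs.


Step 1: x = Theta_E/T = 763.1/1442.7 = 0.5289
Step 2: x^2 = 0.2798
Step 3: exp(x) = 1.697
Step 4: c_v = 3*1.381e-23*0.2798*1.697/(1.697-1)^2 = 4.048e-23

4.048e-23


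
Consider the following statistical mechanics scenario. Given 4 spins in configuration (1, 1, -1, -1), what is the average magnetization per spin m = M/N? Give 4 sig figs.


Step 1: Count up spins (+1): 2, down spins (-1): 2
Step 2: Total magnetization M = 2 - 2 = 0
Step 3: m = M/N = 0/4 = 0

0


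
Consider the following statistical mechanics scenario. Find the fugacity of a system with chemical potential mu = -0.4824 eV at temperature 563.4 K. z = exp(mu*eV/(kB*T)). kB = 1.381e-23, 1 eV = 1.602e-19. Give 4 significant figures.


Step 1: Convert mu to Joules: -0.4824*1.602e-19 = -7.728e-20 J
Step 2: kB*T = 1.381e-23*563.4 = 7.781e-21 J
Step 3: mu/(kB*T) = -9.933
Step 4: z = exp(-9.933) = 4.857e-05

4.857e-05


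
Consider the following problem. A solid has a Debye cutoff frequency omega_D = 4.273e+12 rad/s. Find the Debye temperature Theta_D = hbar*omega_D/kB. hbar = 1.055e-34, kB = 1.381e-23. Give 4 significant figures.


Step 1: hbar*omega_D = 1.055e-34 * 4.273e+12 = 4.508e-22 J
Step 2: Theta_D = 4.508e-22 / 1.381e-23
Step 3: Theta_D = 32.64 K

32.64


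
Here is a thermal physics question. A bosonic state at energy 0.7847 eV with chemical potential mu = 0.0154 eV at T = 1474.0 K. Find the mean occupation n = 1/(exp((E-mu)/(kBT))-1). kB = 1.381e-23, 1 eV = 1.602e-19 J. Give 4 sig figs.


Step 1: (E - mu) = 0.7693 eV
Step 2: x = (E-mu)*eV/(kB*T) = 0.7693*1.602e-19/(1.381e-23*1474.0) = 6.054
Step 3: exp(x) = 426
Step 4: n = 1/(exp(x)-1) = 0.002353

0.002353


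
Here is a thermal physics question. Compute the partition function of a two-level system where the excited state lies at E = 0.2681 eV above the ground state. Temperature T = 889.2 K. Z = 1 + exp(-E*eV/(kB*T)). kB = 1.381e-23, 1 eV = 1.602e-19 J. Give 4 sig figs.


Step 1: Compute beta*E = E*eV/(kB*T) = 0.2681*1.602e-19/(1.381e-23*889.2) = 3.498
Step 2: exp(-beta*E) = exp(-3.498) = 0.03027
Step 3: Z = 1 + 0.03027 = 1.03

1.03


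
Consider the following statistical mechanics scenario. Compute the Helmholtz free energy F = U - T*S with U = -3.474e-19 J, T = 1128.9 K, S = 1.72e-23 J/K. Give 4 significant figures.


Step 1: T*S = 1128.9 * 1.72e-23 = 1.942e-20 J
Step 2: F = U - T*S = -3.474e-19 - 1.942e-20
Step 3: F = -3.668e-19 J

-3.668e-19


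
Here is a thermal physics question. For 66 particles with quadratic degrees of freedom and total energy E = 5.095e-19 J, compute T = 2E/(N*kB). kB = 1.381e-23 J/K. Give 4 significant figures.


Step 1: Numerator = 2*E = 2*5.095e-19 = 1.019e-18 J
Step 2: Denominator = N*kB = 66*1.381e-23 = 9.115e-22
Step 3: T = 1.019e-18 / 9.115e-22 = 1118 K

1118


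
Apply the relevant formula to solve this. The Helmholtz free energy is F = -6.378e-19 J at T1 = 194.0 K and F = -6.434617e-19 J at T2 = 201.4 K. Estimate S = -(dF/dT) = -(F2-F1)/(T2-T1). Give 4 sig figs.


Step 1: dF = F2 - F1 = -6.434617e-19 - (-6.378e-19) = -5.6617e-21 J
Step 2: dT = T2 - T1 = 201.4 - 194.0 = 7.4 K
Step 3: S = -dF/dT = -(-5.6617e-21)/7.4 = 7.651e-22 J/K

7.651e-22


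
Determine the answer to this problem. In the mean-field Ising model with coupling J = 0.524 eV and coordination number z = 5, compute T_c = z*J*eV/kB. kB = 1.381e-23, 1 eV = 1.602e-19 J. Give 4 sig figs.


Step 1: z*J = 5*0.524 = 2.62 eV
Step 2: Convert to Joules: 2.62*1.602e-19 = 4.197e-19 J
Step 3: T_c = 4.197e-19 / 1.381e-23 = 3.039e+04 K

3.039e+04


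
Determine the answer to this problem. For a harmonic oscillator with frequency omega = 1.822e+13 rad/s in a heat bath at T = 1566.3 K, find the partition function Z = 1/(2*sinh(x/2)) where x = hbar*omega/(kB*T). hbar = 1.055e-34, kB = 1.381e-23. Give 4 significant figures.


Step 1: Compute x = hbar*omega/(kB*T) = 1.055e-34*1.822e+13/(1.381e-23*1566.3) = 0.08887
Step 2: x/2 = 0.04443
Step 3: sinh(x/2) = 0.04445
Step 4: Z = 1/(2*0.04445) = 11.25

11.25


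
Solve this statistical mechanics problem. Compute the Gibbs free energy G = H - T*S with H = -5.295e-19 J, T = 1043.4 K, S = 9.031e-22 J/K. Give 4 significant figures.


Step 1: T*S = 1043.4 * 9.031e-22 = 9.423e-19 J
Step 2: G = H - T*S = -5.295e-19 - 9.423e-19
Step 3: G = -1.472e-18 J

-1.472e-18


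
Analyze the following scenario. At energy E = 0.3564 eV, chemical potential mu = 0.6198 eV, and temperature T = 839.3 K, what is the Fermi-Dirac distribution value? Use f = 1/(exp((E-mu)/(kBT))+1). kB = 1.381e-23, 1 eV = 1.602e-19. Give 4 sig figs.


Step 1: (E - mu) = 0.3564 - 0.6198 = -0.2634 eV
Step 2: Convert: (E-mu)*eV = -4.22e-20 J
Step 3: x = (E-mu)*eV/(kB*T) = -3.641
Step 4: f = 1/(exp(-3.641)+1) = 0.9744

0.9744


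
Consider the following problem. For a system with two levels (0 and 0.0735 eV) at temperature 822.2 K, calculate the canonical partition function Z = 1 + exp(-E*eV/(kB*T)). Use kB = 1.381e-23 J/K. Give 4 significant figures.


Step 1: Compute beta*E = E*eV/(kB*T) = 0.0735*1.602e-19/(1.381e-23*822.2) = 1.037
Step 2: exp(-beta*E) = exp(-1.037) = 0.3545
Step 3: Z = 1 + 0.3545 = 1.355

1.355


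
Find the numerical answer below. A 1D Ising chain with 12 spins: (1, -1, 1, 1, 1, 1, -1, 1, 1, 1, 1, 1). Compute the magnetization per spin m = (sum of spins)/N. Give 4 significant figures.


Step 1: Count up spins (+1): 10, down spins (-1): 2
Step 2: Total magnetization M = 10 - 2 = 8
Step 3: m = M/N = 8/12 = 0.6667

0.6667


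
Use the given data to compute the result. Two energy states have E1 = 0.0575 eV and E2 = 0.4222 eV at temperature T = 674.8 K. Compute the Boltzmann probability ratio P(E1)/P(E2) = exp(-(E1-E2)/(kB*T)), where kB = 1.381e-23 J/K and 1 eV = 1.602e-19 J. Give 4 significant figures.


Step 1: Compute energy difference dE = E1 - E2 = 0.0575 - 0.4222 = -0.3647 eV
Step 2: Convert to Joules: dE_J = -0.3647 * 1.602e-19 = -5.842e-20 J
Step 3: Compute exponent = -dE_J / (kB * T) = -(-5.842e-20) / (1.381e-23 * 674.8) = 6.269
Step 4: P(E1)/P(E2) = exp(6.269) = 528.2

528.2


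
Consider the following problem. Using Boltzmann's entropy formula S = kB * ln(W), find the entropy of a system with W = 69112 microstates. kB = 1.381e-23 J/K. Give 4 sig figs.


Step 1: ln(W) = ln(69112) = 11.14
Step 2: S = kB * ln(W) = 1.381e-23 * 11.14
Step 3: S = 1.539e-22 J/K

1.539e-22


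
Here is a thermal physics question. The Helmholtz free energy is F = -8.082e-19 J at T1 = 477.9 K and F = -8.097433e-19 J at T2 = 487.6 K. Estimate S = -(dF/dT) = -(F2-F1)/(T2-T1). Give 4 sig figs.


Step 1: dF = F2 - F1 = -8.097433e-19 - (-8.082e-19) = -1.5433e-21 J
Step 2: dT = T2 - T1 = 487.6 - 477.9 = 9.7 K
Step 3: S = -dF/dT = -(-1.5433e-21)/9.7 = 1.591e-22 J/K

1.591e-22


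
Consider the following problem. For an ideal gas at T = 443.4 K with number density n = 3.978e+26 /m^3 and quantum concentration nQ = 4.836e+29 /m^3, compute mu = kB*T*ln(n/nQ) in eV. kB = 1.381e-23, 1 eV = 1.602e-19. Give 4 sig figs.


Step 1: n/nQ = 3.978e+26/4.836e+29 = 0.0008226
Step 2: ln(n/nQ) = -7.103
Step 3: mu = kB*T*ln(n/nQ) = 6.123e-21*-7.103 = -4.349e-20 J
Step 4: Convert to eV: -4.349e-20/1.602e-19 = -0.2715 eV

-0.2715


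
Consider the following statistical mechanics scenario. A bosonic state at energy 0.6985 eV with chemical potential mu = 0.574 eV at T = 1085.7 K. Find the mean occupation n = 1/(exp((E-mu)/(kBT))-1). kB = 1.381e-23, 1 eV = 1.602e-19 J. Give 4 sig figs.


Step 1: (E - mu) = 0.1245 eV
Step 2: x = (E-mu)*eV/(kB*T) = 0.1245*1.602e-19/(1.381e-23*1085.7) = 1.33
Step 3: exp(x) = 3.782
Step 4: n = 1/(exp(x)-1) = 0.3595

0.3595


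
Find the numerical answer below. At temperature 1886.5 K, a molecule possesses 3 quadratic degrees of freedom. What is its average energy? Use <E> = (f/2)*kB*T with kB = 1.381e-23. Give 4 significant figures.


Step 1: f/2 = 3/2 = 1.5
Step 2: kB*T = 1.381e-23 * 1886.5 = 2.605e-20
Step 3: <E> = 1.5 * 2.605e-20 = 3.908e-20 J

3.908e-20


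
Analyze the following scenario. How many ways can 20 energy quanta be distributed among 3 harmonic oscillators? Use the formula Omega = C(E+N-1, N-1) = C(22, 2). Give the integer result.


Step 1: Use binomial coefficient C(22, 2)
Step 2: Numerator = 22! / 20!
Step 3: Denominator = 2!
Step 4: Omega = 231

231


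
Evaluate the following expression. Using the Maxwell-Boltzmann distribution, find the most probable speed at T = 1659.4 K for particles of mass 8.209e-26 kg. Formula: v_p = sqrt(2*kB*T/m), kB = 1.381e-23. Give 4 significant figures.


Step 1: Numerator = 2*kB*T = 2*1.381e-23*1659.4 = 4.583e-20
Step 2: Ratio = 4.583e-20 / 8.209e-26 = 5.583e+05
Step 3: v_p = sqrt(5.583e+05) = 747.2 m/s

747.2


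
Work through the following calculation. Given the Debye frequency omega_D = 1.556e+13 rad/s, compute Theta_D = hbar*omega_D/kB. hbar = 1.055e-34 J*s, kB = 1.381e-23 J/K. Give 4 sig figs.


Step 1: hbar*omega_D = 1.055e-34 * 1.556e+13 = 1.642e-21 J
Step 2: Theta_D = 1.642e-21 / 1.381e-23
Step 3: Theta_D = 118.9 K

118.9


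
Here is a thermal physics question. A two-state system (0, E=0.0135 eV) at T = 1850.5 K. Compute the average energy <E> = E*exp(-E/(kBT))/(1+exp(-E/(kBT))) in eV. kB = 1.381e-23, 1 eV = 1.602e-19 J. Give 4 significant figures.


Step 1: beta*E = 0.0135*1.602e-19/(1.381e-23*1850.5) = 0.08463
Step 2: exp(-beta*E) = 0.9189
Step 3: <E> = 0.0135*0.9189/(1+0.9189) = 0.006465 eV

0.006465


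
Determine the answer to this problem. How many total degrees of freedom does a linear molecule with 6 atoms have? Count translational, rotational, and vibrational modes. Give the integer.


Step 1: Translational DOF = 3
Step 2: Rotational DOF (linear) = 2
Step 3: Vibrational DOF = 3*6 - 5 = 13
Step 4: Total = 3 + 2 + 13 = 18

18


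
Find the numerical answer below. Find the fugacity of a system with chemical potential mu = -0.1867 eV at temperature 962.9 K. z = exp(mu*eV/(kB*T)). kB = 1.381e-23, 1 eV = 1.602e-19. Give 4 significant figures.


Step 1: Convert mu to Joules: -0.1867*1.602e-19 = -2.991e-20 J
Step 2: kB*T = 1.381e-23*962.9 = 1.33e-20 J
Step 3: mu/(kB*T) = -2.249
Step 4: z = exp(-2.249) = 0.1055

0.1055


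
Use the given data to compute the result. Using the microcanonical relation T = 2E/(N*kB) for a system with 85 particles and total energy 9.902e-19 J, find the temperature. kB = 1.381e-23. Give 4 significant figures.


Step 1: Numerator = 2*E = 2*9.902e-19 = 1.98e-18 J
Step 2: Denominator = N*kB = 85*1.381e-23 = 1.174e-21
Step 3: T = 1.98e-18 / 1.174e-21 = 1687 K

1687


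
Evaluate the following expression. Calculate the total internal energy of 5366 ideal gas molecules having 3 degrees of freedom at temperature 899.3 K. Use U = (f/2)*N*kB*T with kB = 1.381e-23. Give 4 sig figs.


Step 1: f/2 = 3/2 = 1.5
Step 2: N*kB*T = 5366*1.381e-23*899.3 = 6.664e-17
Step 3: U = 1.5 * 6.664e-17 = 9.996e-17 J

9.996e-17


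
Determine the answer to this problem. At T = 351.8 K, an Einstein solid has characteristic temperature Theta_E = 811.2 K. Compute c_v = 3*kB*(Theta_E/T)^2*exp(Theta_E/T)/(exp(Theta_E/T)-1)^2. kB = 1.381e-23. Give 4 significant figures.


Step 1: x = Theta_E/T = 811.2/351.8 = 2.306
Step 2: x^2 = 5.317
Step 3: exp(x) = 10.03
Step 4: c_v = 3*1.381e-23*5.317*10.03/(10.03-1)^2 = 2.709e-23

2.709e-23


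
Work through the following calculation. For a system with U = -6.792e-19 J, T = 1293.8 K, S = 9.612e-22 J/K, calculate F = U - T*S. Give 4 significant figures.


Step 1: T*S = 1293.8 * 9.612e-22 = 1.244e-18 J
Step 2: F = U - T*S = -6.792e-19 - 1.244e-18
Step 3: F = -1.923e-18 J

-1.923e-18


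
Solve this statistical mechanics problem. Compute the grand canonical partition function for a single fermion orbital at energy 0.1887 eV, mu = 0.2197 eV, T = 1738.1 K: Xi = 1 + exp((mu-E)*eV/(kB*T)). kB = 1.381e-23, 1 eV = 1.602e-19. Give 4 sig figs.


Step 1: (mu - E) = 0.2197 - 0.1887 = 0.031 eV
Step 2: x = (mu-E)*eV/(kB*T) = 0.031*1.602e-19/(1.381e-23*1738.1) = 0.2069
Step 3: exp(x) = 1.23
Step 4: Xi = 1 + 1.23 = 2.23

2.23


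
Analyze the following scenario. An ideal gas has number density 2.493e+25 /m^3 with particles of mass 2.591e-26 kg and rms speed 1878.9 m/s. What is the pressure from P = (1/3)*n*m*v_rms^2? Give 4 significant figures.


Step 1: v_rms^2 = 1878.9^2 = 3.53e+06
Step 2: n*m = 2.493e+25*2.591e-26 = 0.6459
Step 3: P = (1/3)*0.6459*3.53e+06 = 7.601e+05 Pa

7.601e+05


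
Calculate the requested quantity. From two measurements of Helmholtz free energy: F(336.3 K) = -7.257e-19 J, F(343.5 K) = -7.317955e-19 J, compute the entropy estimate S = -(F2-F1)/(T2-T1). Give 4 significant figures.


Step 1: dF = F2 - F1 = -7.317955e-19 - (-7.257e-19) = -6.0955e-21 J
Step 2: dT = T2 - T1 = 343.5 - 336.3 = 7.2 K
Step 3: S = -dF/dT = -(-6.0955e-21)/7.2 = 8.466e-22 J/K

8.466e-22


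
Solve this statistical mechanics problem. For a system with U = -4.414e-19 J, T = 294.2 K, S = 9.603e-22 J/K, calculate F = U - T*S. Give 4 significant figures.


Step 1: T*S = 294.2 * 9.603e-22 = 2.825e-19 J
Step 2: F = U - T*S = -4.414e-19 - 2.825e-19
Step 3: F = -7.239e-19 J

-7.239e-19


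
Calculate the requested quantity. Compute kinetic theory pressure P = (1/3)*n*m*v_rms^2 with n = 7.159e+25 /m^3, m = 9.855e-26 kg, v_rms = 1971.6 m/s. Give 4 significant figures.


Step 1: v_rms^2 = 1971.6^2 = 3.887e+06
Step 2: n*m = 7.159e+25*9.855e-26 = 7.055
Step 3: P = (1/3)*7.055*3.887e+06 = 9.142e+06 Pa

9.142e+06


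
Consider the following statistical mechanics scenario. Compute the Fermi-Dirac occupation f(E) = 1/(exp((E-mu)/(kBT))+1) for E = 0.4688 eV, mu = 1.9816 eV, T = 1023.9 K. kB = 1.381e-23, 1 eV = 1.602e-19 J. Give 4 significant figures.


Step 1: (E - mu) = 0.4688 - 1.9816 = -1.513 eV
Step 2: Convert: (E-mu)*eV = -2.424e-19 J
Step 3: x = (E-mu)*eV/(kB*T) = -17.14
Step 4: f = 1/(exp(-17.14)+1) = 1

1


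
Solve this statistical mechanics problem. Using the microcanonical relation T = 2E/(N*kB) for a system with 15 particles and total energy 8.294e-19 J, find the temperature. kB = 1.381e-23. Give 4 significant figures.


Step 1: Numerator = 2*E = 2*8.294e-19 = 1.659e-18 J
Step 2: Denominator = N*kB = 15*1.381e-23 = 2.071e-22
Step 3: T = 1.659e-18 / 2.071e-22 = 8008 K

8008


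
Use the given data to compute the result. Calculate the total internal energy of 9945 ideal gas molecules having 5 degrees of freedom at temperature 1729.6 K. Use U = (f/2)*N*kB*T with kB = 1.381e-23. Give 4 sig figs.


Step 1: f/2 = 5/2 = 2.5
Step 2: N*kB*T = 9945*1.381e-23*1729.6 = 2.375e-16
Step 3: U = 2.5 * 2.375e-16 = 5.939e-16 J

5.939e-16


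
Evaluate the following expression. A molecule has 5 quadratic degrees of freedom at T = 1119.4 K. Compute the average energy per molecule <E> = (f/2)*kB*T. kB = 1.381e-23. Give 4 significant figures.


Step 1: f/2 = 5/2 = 2.5
Step 2: kB*T = 1.381e-23 * 1119.4 = 1.546e-20
Step 3: <E> = 2.5 * 1.546e-20 = 3.865e-20 J

3.865e-20


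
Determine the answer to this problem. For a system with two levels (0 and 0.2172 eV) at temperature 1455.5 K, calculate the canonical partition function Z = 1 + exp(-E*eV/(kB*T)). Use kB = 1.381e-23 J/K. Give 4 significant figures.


Step 1: Compute beta*E = E*eV/(kB*T) = 0.2172*1.602e-19/(1.381e-23*1455.5) = 1.731
Step 2: exp(-beta*E) = exp(-1.731) = 0.1771
Step 3: Z = 1 + 0.1771 = 1.177

1.177


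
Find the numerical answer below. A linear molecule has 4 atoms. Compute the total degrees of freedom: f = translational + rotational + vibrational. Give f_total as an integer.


Step 1: Translational DOF = 3
Step 2: Rotational DOF (linear) = 2
Step 3: Vibrational DOF = 3*4 - 5 = 7
Step 4: Total = 3 + 2 + 7 = 12

12


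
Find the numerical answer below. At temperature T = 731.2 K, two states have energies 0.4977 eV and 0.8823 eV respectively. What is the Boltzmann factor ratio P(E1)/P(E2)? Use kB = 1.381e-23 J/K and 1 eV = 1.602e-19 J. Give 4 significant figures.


Step 1: Compute energy difference dE = E1 - E2 = 0.4977 - 0.8823 = -0.3846 eV
Step 2: Convert to Joules: dE_J = -0.3846 * 1.602e-19 = -6.161e-20 J
Step 3: Compute exponent = -dE_J / (kB * T) = -(-6.161e-20) / (1.381e-23 * 731.2) = 6.102
Step 4: P(E1)/P(E2) = exp(6.102) = 446.6

446.6


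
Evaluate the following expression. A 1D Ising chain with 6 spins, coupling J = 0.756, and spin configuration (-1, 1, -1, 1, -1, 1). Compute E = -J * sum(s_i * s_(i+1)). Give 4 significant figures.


Step 1: Nearest-neighbor products: -1, -1, -1, -1, -1
Step 2: Sum of products = -5
Step 3: E = -0.756 * -5 = 3.78

3.78
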